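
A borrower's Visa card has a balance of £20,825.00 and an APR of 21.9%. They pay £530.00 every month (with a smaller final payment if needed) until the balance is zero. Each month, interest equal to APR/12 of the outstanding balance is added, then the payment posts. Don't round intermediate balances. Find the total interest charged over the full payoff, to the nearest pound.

Monthly rate r = 21.9%/12 = 1.825% = 0.01825.
Payoff takes n = ⌈−ln(1 − rB₀/P)/ln(1+r)⌉ = ⌈69.814⌉ = 70 payments; the last is £432.08.
Total paid = 69·£530.00 + £432.08 = £37,002.08.
Total interest = total paid − principal = £37,002.08 − £20,825.00 = £16,177.08.

£16,177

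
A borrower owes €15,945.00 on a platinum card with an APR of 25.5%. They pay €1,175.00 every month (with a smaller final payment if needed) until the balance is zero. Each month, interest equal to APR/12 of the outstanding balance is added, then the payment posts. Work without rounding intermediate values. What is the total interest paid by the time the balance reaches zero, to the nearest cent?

Monthly rate r = 25.5%/12 = 2.125% = 0.02125.
Payoff takes n = ⌈−ln(1 − rB₀/P)/ln(1+r)⌉ = ⌈16.179⌉ = 17 payments; the last is €211.65.
Total paid = 16·€1,175.00 + €211.65 = €19,011.65.
Total interest = total paid − principal = €19,011.65 − €15,945.00 = €3,066.65.

€3,066.65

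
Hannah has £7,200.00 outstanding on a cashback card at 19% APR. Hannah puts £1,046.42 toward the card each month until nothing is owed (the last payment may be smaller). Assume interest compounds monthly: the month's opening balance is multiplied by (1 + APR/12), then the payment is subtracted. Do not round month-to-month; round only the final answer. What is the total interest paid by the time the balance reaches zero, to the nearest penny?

£485.27

Monthly rate r = 19%/12 = 1.58333% = 0.0158333.
Payoff takes n = ⌈−ln(1 − rB₀/P)/ln(1+r)⌉ = ⌈7.343⌉ = 8 payments; the last is £360.33.
Total paid = 7·£1,046.42 + £360.33 = £7,685.27.
Total interest = total paid − principal = £7,685.27 − £7,200.00 = £485.27.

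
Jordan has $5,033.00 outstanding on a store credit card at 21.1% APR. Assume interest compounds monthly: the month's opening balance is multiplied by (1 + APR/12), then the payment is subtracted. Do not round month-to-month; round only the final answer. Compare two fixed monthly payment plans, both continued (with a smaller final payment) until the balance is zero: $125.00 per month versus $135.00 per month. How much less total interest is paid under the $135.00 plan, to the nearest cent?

$573.10

Monthly rate r = 21.1%/12 = 1.75833% = 0.0175833.
At $125.00/mo: n = ⌈−ln(1 − rB₀/P)/ln(1+r)⌉ = 71 payments (last $77.56); total interest = total paid − $5,033.00 = $3,794.56.
At $135.00/mo: 62 payments (last $19.46); total interest $3,221.46.
Interest saved = $3,794.56 − $3,221.46 = $573.10.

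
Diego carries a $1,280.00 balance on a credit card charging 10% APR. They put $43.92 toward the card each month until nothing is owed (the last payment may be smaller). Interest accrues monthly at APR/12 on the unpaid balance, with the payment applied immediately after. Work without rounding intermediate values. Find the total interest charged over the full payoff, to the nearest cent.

$192.45

Monthly rate r = 10%/12 = 0.833333% = 0.00833333.
Payoff takes n = ⌈−ln(1 − rB₀/P)/ln(1+r)⌉ = ⌈33.525⌉ = 34 payments; the last is $23.09.
Total paid = 33·$43.92 + $23.09 = $1,472.45.
Total interest = total paid − principal = $1,472.45 − $1,280.00 = $192.45.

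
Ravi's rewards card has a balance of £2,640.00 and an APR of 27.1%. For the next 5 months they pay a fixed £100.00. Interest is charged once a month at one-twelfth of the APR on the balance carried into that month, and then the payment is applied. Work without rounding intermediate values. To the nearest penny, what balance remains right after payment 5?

Monthly rate r = 27.1%/12 = 2.25833% = 0.0225833.
Each month: B ← B·(1+r) − £100.00.
Month 1: interest £59.62; balance after payment £2,599.62.
Month 2: interest £58.71; balance after payment £2,558.33.
Month 3: interest £57.78; balance after payment £2,516.10.
Month 4: interest £56.82; balance after payment £2,472.93.
Month 5: interest £55.85; balance after payment £2,428.77.

£2,428.77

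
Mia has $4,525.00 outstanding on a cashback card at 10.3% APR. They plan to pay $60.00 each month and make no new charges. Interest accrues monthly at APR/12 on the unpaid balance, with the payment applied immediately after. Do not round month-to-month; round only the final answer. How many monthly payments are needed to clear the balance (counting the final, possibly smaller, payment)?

Monthly rate r = 10.3%/12 = 0.858333% = 0.00858333.
Recurrence: B ← B·(1+r) − $60.00.
Month 1: interest $38.84; balance after payment $4,503.84.
Month 2: interest $38.66; balance after payment $4,482.50.
Closed form: n = −ln(1 − rB₀/P)/ln(1+r) = −ln(0.35267)/ln(1.00858) ≈ 121.943, so the balance reaches zero during payment 122.

122 payments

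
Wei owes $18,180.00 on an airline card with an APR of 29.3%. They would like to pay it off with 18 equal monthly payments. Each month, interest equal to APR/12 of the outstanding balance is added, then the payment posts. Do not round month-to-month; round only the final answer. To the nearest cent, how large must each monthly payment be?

$1,260.24

Monthly rate r = 29.3%/12 = 2.44167% = 0.0244167.
Level-payment amortization: P = B₀·r / (1 − (1+r)^(−n)) = 18180.00·0.0244167 / (1 − 1.02442^(−18)).
Denominator 1 − (1+r)^(−18) = 0.352230404.
P = 443.895 / 0.352230404 ≈ 1260.24.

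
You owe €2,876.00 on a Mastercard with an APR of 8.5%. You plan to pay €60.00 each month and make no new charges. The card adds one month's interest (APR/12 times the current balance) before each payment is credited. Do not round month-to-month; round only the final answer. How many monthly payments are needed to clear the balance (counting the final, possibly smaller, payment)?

Monthly rate r = 8.5%/12 = 0.708333% = 0.00708333.
Recurrence: B ← B·(1+r) − €60.00.
Month 1: interest €20.37; balance after payment €2,836.37.
Month 2: interest €20.09; balance after payment €2,796.46.
Closed form: n = −ln(1 − rB₀/P)/ln(1+r) = −ln(0.66047)/ln(1.00708) ≈ 58.767, so the balance reaches zero during payment 59.

59 months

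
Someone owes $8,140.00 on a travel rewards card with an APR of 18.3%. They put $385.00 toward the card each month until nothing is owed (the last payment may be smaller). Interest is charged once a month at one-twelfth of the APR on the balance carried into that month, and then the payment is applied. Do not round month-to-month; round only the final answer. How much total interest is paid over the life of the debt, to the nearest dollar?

$1,762

Monthly rate r = 18.3%/12 = 1.525% = 0.01525.
Payoff takes n = ⌈−ln(1 − rB₀/P)/ln(1+r)⌉ = ⌈25.718⌉ = 26 payments; the last is $277.05.
Total paid = 25·$385.00 + $277.05 = $9,902.05.
Total interest = total paid − principal = $9,902.05 − $8,140.00 = $1,762.05.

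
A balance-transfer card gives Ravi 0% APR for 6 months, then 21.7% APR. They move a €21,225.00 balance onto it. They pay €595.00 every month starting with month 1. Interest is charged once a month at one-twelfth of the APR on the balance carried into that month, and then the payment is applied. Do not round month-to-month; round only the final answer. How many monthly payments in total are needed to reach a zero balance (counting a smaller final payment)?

49 months

Promo months 1–6 at r₀ = 0%/12 = 0; months 7+ at r₁ = 21.7%/12 = 0.0180833.
After month 6 (no interest yet): B = €21,225.00 − 6·€595.00 = €17,655.00.
Then at r₁ with €595.00/mo: n₂ = −ln(1 − r₁·B/P)/ln(1+r₁) ≈ 42.91 → 43 more payments.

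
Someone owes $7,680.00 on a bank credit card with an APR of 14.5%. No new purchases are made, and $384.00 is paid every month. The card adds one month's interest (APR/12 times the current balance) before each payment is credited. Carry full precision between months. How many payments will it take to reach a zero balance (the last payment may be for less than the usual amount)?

24 payments

Monthly rate r = 14.5%/12 = 1.20833% = 0.0120833.
Recurrence: B ← B·(1+r) − $384.00.
Month 1: interest $92.80; balance after payment $7,388.80.
Month 2: interest $89.28; balance after payment $7,094.08.
Closed form: n = −ln(1 − rB₀/P)/ln(1+r) = −ln(0.75833)/ln(1.01208) ≈ 23.032, so the balance reaches zero during payment 24.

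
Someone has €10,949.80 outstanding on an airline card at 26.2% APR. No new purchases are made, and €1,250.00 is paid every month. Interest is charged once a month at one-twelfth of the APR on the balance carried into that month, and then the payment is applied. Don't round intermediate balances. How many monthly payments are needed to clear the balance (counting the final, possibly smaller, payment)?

10 months

Monthly rate r = 26.2%/12 = 2.18333% = 0.0218333.
Recurrence: B ← B·(1+r) − €1,250.00.
Month 1: interest €239.07; balance after payment €9,938.87.
Month 2: interest €217.00; balance after payment €8,905.87.
Closed form: n = −ln(1 − rB₀/P)/ln(1+r) = −ln(0.80874)/ln(1.02183) ≈ 9.828, so the balance reaches zero during payment 10.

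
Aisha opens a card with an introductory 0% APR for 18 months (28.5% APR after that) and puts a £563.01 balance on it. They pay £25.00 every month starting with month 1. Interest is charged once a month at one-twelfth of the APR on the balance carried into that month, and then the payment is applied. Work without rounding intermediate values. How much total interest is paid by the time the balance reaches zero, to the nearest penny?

£7.99

Promo months 1–18 at r₀ = 0%/12 = 0; months 19+ at r₁ = 28.5%/12 = 0.02375.
After month 18 (no interest yet): B = £563.01 − 18·£25.00 = £113.01.
Then at r₁ with £25.00/mo: n₂ = −ln(1 − r₁·B/P)/ln(1+r₁) ≈ 4.84 → 5 more payments.
Total paid = 22·£25.00 + £21.00 = £571.00; interest = £571.00 − £563.01 = £7.99.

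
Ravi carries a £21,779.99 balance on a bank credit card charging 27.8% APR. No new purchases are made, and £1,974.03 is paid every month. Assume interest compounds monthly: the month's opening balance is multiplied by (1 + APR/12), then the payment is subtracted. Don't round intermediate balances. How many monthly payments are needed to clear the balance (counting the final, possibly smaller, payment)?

Monthly rate r = 27.8%/12 = 2.31667% = 0.0231667.
Recurrence: B ← B·(1+r) − £1,974.03.
Month 1: interest £504.57; balance after payment £20,310.53.
Month 2: interest £470.53; balance after payment £18,807.03.
Closed form: n = −ln(1 − rB₀/P)/ln(1+r) = −ln(0.7444)/ln(1.02317) ≈ 12.889, so the balance reaches zero during payment 13.

13 payments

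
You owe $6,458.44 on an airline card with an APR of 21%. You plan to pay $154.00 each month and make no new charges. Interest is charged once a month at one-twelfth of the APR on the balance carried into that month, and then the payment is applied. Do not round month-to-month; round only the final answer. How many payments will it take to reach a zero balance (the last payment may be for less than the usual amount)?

77 payments

Monthly rate r = 21%/12 = 1.75% = 0.0175.
Recurrence: B ← B·(1+r) − $154.00.
Month 1: interest $113.02; balance after payment $6,417.46.
Month 2: interest $112.31; balance after payment $6,375.77.
Closed form: n = −ln(1 − rB₀/P)/ln(1+r) = −ln(0.26609)/ln(1.0175) ≈ 76.313, so the balance reaches zero during payment 77.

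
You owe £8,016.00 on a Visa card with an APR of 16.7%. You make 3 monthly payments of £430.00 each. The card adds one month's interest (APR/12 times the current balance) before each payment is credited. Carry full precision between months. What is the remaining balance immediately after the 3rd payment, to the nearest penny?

Monthly rate r = 16.7%/12 = 1.39167% = 0.0139167.
Each month: B ← B·(1+r) − £430.00.
Month 1: interest £111.56; balance after payment £7,697.56.
Month 2: interest £107.12; balance after payment £7,374.68.
Month 3: interest £102.63; balance after payment £7,047.31.

£7,047.31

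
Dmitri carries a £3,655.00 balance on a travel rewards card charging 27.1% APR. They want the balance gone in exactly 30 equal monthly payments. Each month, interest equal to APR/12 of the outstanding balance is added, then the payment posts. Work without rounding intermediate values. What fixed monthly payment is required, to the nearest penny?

£169.05

Monthly rate r = 27.1%/12 = 2.25833% = 0.0225833.
Level-payment amortization: P = B₀·r / (1 − (1+r)^(−n)) = 3655.00·0.0225833 / (1 − 1.02258^(−30)).
Denominator 1 − (1+r)^(−30) = 0.488272569.
P = 82.5421 / 0.488272569 ≈ 169.05.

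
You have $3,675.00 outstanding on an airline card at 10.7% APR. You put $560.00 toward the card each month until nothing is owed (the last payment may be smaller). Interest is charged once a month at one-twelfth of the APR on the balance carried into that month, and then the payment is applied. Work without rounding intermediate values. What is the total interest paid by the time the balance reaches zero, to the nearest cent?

Monthly rate r = 10.7%/12 = 0.891667% = 0.00891667.
Payoff takes n = ⌈−ln(1 − rB₀/P)/ln(1+r)⌉ = ⌈6.792⌉ = 7 payments; the last is $444.18.
Total paid = 6·$560.00 + $444.18 = $3,804.18.
Total interest = total paid − principal = $3,804.18 − $3,675.00 = $129.18.

$129.18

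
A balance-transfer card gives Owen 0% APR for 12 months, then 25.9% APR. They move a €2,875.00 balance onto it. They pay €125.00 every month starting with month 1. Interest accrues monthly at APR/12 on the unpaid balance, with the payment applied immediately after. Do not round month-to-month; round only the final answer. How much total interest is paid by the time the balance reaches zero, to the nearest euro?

€212

Promo months 1–12 at r₀ = 0%/12 = 0; months 13+ at r₁ = 25.9%/12 = 0.0215833.
After month 12 (no interest yet): B = €2,875.00 − 12·€125.00 = €1,375.00.
Then at r₁ with €125.00/mo: n₂ = −ln(1 − r₁·B/P)/ln(1+r₁) ≈ 12.69 → 13 more payments.
Total paid = 24·€125.00 + €86.91 = €3,086.91; interest = €3,086.91 − €2,875.00 = €211.91.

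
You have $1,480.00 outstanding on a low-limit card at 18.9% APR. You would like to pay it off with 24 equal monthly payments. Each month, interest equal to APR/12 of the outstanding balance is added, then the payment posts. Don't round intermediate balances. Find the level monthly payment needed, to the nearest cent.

$74.53

Monthly rate r = 18.9%/12 = 1.575% = 0.01575.
Level-payment amortization: P = B₀·r / (1 − (1+r)^(−n)) = 1480.00·0.01575 / (1 − 1.01575^(−24)).
Denominator 1 − (1+r)^(−24) = 0.312747931.
P = 23.31 / 0.312747931 ≈ 74.53.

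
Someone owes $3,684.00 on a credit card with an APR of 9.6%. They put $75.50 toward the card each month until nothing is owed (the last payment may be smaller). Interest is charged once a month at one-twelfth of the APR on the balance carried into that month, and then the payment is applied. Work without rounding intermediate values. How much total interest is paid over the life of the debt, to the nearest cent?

Monthly rate r = 9.6%/12 = 0.8% = 0.008.
Payoff takes n = ⌈−ln(1 − rB₀/P)/ln(1+r)⌉ = ⌈62.107⌉ = 63 payments; the last is $8.14.
Total paid = 62·$75.50 + $8.14 = $4,689.14.
Total interest = total paid − principal = $4,689.14 − $3,684.00 = $1,005.14.

$1,005.14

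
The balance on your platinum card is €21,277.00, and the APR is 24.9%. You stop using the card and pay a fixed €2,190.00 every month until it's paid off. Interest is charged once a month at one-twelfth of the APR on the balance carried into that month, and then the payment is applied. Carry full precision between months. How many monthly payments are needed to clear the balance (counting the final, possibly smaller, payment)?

Monthly rate r = 24.9%/12 = 2.075% = 0.02075.
Recurrence: B ← B·(1+r) − €2,190.00.
Month 1: interest €441.50; balance after payment €19,528.50.
Month 2: interest €405.22; balance after payment €17,743.71.
Closed form: n = −ln(1 − rB₀/P)/ln(1+r) = −ln(0.7984)/ln(1.02075) ≈ 10.962, so the balance reaches zero during payment 11.

11 payments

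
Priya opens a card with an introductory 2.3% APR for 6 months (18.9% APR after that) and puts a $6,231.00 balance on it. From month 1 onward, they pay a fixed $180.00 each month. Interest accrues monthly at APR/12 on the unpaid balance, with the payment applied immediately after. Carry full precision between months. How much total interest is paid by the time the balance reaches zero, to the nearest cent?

Promo months 1–6 at r₀ = 2.3%/12 = 0.00191667; months 7+ at r₁ = 18.9%/12 = 0.01575.
After month 6: iterate B ← B·(1+r₀) − $180.00 for 6 months → $5,217.81.
Then at r₁ with $180.00/mo: n₂ = −ln(1 − r₁·B/P)/ln(1+r₁) ≈ 39.02 → 40 more payments.
Total paid = 45·$180.00 + $4.30 = $8,104.30; interest = $8,104.30 − $6,231.00 = $1,873.30.

$1,873.30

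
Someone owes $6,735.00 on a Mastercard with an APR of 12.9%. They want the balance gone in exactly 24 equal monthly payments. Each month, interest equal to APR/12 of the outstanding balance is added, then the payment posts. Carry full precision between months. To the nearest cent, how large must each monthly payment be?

$319.88

Monthly rate r = 12.9%/12 = 1.075% = 0.01075.
Level-payment amortization: P = B₀·r / (1 − (1+r)^(−n)) = 6735.00·0.01075 / (1 − 1.01075^(−24)).
Denominator 1 − (1+r)^(−24) = 0.226340256.
P = 72.4013 / 0.226340256 ≈ 319.88.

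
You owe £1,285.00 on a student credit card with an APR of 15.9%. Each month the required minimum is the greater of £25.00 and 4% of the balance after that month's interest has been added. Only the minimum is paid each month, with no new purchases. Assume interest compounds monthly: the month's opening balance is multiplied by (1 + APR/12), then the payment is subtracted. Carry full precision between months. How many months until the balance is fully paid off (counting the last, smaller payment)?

Monthly rate r = 15.9%/12 = 1.325% = 0.01325.
While 4% of the post-interest balance exceeds £25.00, each month B ← (B·(1+r))·(1 − 0.04), i.e. B shrinks by the factor (1+r)·0.96 = 0.97272.
This holds for months 1–27. Entering month 28 the balance is £608.94; 4% of the post-interest balance is now below £25.00, so the flat £25.00 minimum applies from here.
From month 28 a fixed £25.00 at rate r clears £608.94 in 30 more payments. Total: 27 + 30 = 57 months.

57 months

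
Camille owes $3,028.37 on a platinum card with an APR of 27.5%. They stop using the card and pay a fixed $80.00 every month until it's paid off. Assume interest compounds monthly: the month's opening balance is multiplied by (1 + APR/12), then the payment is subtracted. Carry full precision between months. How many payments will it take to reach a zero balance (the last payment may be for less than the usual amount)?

Monthly rate r = 27.5%/12 = 2.29167% = 0.0229167.
Recurrence: B ← B·(1+r) − $80.00.
Month 1: interest $69.40; balance after payment $3,017.77.
Month 2: interest $69.16; balance after payment $3,006.93.
Closed form: n = −ln(1 − rB₀/P)/ln(1+r) = −ln(0.1325)/ln(1.02292) ≈ 89.204, so the balance reaches zero during payment 90.

90 months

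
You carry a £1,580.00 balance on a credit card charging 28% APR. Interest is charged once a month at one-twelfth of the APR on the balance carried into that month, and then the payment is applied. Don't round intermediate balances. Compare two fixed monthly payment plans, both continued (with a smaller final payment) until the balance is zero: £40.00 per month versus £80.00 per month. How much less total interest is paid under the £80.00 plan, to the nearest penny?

£2,274.06

Monthly rate r = 28%/12 = 2.33333% = 0.0233333.
At £40.00/mo: n = ⌈−ln(1 − rB₀/P)/ln(1+r)⌉ = 111 payments (last £16.76); total interest = total paid − £1,580.00 = £2,836.76.
At £80.00/mo: 27 payments (last £62.70); total interest £562.70.
Interest saved = £2,836.76 − £562.70 = £2,274.06.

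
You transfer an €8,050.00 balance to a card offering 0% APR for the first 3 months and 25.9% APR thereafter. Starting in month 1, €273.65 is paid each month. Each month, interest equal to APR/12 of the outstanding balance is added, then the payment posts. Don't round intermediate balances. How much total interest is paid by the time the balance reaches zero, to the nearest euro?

Promo months 1–3 at r₀ = 0%/12 = 0; months 4+ at r₁ = 25.9%/12 = 0.0215833.
After month 3 (no interest yet): B = €8,050.00 − 3·€273.65 = €7,229.05.
Then at r₁ with €273.65/mo: n₂ = −ln(1 − r₁·B/P)/ln(1+r₁) ≈ 39.54 → 40 more payments.
Total paid = 42·€273.65 + €149.00 = €11,642.30; interest = €11,642.30 − €8,050.00 = €3,592.30.

€3,592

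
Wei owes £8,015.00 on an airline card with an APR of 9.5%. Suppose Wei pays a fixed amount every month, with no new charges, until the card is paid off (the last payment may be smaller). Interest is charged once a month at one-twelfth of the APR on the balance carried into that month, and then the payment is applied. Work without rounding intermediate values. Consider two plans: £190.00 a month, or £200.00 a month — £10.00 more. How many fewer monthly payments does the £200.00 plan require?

3 fewer payments

Monthly rate r = 9.5%/12 = 0.791667% = 0.00791667.
At £190.00/mo: n = ⌈−ln(1 − rB₀/P)/ln(1+r)⌉ = 52 payments (last £102.42); total interest = total paid − £8,015.00 = £1,777.42.
At £200.00/mo: 49 payments (last £79.78); total interest £1,664.78.
Payments saved = 52 − 49 = 3.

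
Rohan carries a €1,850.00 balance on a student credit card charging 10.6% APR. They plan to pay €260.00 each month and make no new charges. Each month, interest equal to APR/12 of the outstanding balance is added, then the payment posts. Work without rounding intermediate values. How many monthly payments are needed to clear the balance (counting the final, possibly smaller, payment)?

Monthly rate r = 10.6%/12 = 0.883333% = 0.00883333.
Recurrence: B ← B·(1+r) − €260.00.
Month 1: interest €16.34; balance after payment €1,606.34.
Month 2: interest €14.19; balance after payment €1,360.53.
Closed form: n = −ln(1 − rB₀/P)/ln(1+r) = −ln(0.93715)/ln(1.00883) ≈ 7.381, so the balance reaches zero during payment 8.

8 months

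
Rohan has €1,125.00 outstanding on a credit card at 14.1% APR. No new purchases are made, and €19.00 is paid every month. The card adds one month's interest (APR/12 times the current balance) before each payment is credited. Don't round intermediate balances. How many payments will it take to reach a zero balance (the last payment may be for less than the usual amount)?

Monthly rate r = 14.1%/12 = 1.175% = 0.01175.
Recurrence: B ← B·(1+r) − €19.00.
Month 1: interest €13.22; balance after payment €1,119.22.
Month 2: interest €13.15; balance after payment €1,113.37.
Closed form: n = −ln(1 − rB₀/P)/ln(1+r) = −ln(0.30428)/ln(1.01175) ≈ 101.855, so the balance reaches zero during payment 102.

102 months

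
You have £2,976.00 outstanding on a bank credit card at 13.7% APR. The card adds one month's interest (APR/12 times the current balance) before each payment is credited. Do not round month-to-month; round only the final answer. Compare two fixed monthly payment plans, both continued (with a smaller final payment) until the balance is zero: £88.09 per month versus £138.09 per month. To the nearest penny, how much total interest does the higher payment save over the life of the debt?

Monthly rate r = 13.7%/12 = 1.14167% = 0.0114167.
At £88.09/mo: n = ⌈−ln(1 − rB₀/P)/ln(1+r)⌉ = 43 payments (last £81.38); total interest = total paid − £2,976.00 = £805.16.
At £138.09/mo: 25 payments (last £121.38); total interest £459.54.
Interest saved = £805.16 − £459.54 = £345.62.

£345.62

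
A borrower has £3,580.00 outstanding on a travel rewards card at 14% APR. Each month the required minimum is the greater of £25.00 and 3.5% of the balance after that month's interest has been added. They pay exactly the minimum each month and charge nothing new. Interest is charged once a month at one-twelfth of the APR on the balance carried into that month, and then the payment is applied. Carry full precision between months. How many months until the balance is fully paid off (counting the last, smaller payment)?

103 months

Monthly rate r = 14%/12 = 1.16667% = 0.0116667.
While 3.5% of the post-interest balance exceeds £25.00, each month B ← (B·(1+r))·(1 − 0.035), i.e. B shrinks by the factor (1+r)·0.965 = 0.97626.
This holds for months 1–68. Entering month 69 the balance is £698.69; 3.5% of the post-interest balance is now below £25.00, so the flat £25.00 minimum applies from here.
From month 69 a fixed £25.00 at rate r clears £698.69 in 35 more payments. Total: 68 + 35 = 103 months.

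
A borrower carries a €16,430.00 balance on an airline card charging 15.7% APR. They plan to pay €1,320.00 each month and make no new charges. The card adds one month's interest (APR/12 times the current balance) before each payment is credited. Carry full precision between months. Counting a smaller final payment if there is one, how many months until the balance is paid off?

Monthly rate r = 15.7%/12 = 1.30833% = 0.0130833.
Recurrence: B ← B·(1+r) − €1,320.00.
Month 1: interest €214.96; balance after payment €15,324.96.
Month 2: interest €200.50; balance after payment €14,205.46.
Closed form: n = −ln(1 − rB₀/P)/ln(1+r) = −ln(0.83715)/ln(1.01308) ≈ 13.675, so the balance reaches zero during payment 14.

14 payments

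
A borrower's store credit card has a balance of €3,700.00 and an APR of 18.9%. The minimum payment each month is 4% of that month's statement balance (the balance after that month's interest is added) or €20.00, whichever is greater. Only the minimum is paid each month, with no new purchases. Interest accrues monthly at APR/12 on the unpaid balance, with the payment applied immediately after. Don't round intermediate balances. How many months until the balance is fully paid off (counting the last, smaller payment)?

Monthly rate r = 18.9%/12 = 1.575% = 0.01575.
While 4% of the post-interest balance exceeds €20.00, each month B ← (B·(1+r))·(1 − 0.04), i.e. B shrinks by the factor (1+r)·0.96 = 0.97512.
This holds for months 1–81. Entering month 82 the balance is €480.73; 4% of the post-interest balance is now below €20.00, so the flat €20.00 minimum applies from here.
From month 82 a fixed €20.00 at rate r clears €480.73 in 31 more payments. Total: 81 + 31 = 112 months.

112 months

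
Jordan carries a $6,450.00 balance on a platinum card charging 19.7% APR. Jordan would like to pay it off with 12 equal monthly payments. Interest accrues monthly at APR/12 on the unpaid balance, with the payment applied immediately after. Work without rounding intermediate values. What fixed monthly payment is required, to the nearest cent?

Monthly rate r = 19.7%/12 = 1.64167% = 0.0164167.
Level-payment amortization: P = B₀·r / (1 − (1+r)^(−n)) = 6450.00·0.0164167 / (1 − 1.01642^(−12)).
Denominator 1 − (1+r)^(−12) = 0.177494773.
P = 105.888 / 0.177494773 ≈ 596.57.

$596.57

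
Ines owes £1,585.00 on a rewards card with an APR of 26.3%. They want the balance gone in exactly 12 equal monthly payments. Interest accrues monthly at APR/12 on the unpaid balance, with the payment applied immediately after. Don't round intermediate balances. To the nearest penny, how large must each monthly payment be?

Monthly rate r = 26.3%/12 = 2.19167% = 0.0219167.
Level-payment amortization: P = B₀·r / (1 − (1+r)^(−n)) = 1585.00·0.0219167 / (1 − 1.02192^(−12)).
Denominator 1 − (1+r)^(−12) = 0.229071301.
P = 34.7379 / 0.229071301 ≈ 151.65.

£151.65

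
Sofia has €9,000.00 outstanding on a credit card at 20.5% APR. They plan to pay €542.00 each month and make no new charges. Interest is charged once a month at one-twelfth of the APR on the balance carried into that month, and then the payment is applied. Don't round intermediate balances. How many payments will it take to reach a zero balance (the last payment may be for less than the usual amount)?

20 months

Monthly rate r = 20.5%/12 = 1.70833% = 0.0170833.
Recurrence: B ← B·(1+r) − €542.00.
Month 1: interest €153.75; balance after payment €8,611.75.
Month 2: interest €147.12; balance after payment €8,216.87.
Closed form: n = −ln(1 − rB₀/P)/ln(1+r) = −ln(0.71633)/ln(1.01708) ≈ 19.695, so the balance reaches zero during payment 20.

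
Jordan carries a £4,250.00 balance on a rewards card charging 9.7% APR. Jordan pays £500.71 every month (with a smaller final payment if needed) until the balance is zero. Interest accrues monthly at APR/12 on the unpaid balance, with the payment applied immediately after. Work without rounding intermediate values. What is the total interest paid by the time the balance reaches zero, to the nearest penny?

£170.89

Monthly rate r = 9.7%/12 = 0.808333% = 0.00808333.
Payoff takes n = ⌈−ln(1 − rB₀/P)/ln(1+r)⌉ = ⌈8.829⌉ = 9 payments; the last is £415.21.
Total paid = 8·£500.71 + £415.21 = £4,420.89.
Total interest = total paid − principal = £4,420.89 − £4,250.00 = £170.89.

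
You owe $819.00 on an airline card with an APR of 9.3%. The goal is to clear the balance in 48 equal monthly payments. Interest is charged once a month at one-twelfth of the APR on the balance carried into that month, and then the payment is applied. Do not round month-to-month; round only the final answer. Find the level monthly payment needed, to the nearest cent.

$20.50

Monthly rate r = 9.3%/12 = 0.775% = 0.00775.
Level-payment amortization: P = B₀·r / (1 − (1+r)^(−n)) = 819.00·0.00775 / (1 − 1.00775^(−48)).
Denominator 1 − (1+r)^(−48) = 0.309656449.
P = 6.34725 / 0.309656449 ≈ 20.50.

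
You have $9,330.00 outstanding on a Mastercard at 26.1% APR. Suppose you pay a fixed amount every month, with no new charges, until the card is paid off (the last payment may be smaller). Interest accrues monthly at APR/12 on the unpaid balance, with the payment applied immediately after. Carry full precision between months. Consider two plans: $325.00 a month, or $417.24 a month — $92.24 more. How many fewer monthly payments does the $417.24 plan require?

15 fewer payments

Monthly rate r = 26.1%/12 = 2.175% = 0.02175.
At $325.00/mo: n = ⌈−ln(1 − rB₀/P)/ln(1+r)⌉ = 46 payments (last $166.30); total interest = total paid − $9,330.00 = $5,461.30.
At $417.24/mo: 31 payments (last $401.97); total interest $3,589.17.
Payments saved = 46 − 31 = 15.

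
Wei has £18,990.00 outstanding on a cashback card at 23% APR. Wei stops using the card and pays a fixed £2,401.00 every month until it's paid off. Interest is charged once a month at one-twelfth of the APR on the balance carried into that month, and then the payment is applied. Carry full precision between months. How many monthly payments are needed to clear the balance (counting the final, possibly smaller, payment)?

Monthly rate r = 23%/12 = 1.91667% = 0.0191667.
Recurrence: B ← B·(1+r) − £2,401.00.
Month 1: interest £363.97; balance after payment £16,952.97.
Month 2: interest £324.93; balance after payment £14,876.91.
Closed form: n = −ln(1 − rB₀/P)/ln(1+r) = −ln(0.84841)/ln(1.01917) ≈ 8.659, so the balance reaches zero during payment 9.

9 months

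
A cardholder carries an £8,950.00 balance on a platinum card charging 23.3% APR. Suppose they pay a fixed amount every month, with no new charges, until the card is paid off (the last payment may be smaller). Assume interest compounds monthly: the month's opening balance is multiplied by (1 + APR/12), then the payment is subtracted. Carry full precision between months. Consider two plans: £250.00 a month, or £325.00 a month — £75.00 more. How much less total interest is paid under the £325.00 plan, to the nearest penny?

£2,511.75

Monthly rate r = 23.3%/12 = 1.94167% = 0.0194167.
At £250.00/mo: n = ⌈−ln(1 − rB₀/P)/ln(1+r)⌉ = 62 payments (last £192.33); total interest = total paid − £8,950.00 = £6,492.33.
At £325.00/mo: 40 payments (last £255.58); total interest £3,980.58.
Interest saved = £6,492.33 − £3,980.58 = £2,511.75.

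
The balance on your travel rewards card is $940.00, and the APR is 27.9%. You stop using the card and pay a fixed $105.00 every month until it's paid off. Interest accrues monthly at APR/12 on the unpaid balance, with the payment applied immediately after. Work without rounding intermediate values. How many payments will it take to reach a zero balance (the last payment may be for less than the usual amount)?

Monthly rate r = 27.9%/12 = 2.325% = 0.02325.
Recurrence: B ← B·(1+r) − $105.00.
Month 1: interest $21.86; balance after payment $856.86.
Month 2: interest $19.92; balance after payment $771.78.
Closed form: n = −ln(1 − rB₀/P)/ln(1+r) = −ln(0.79186)/ln(1.02325) ≈ 10.154, so the balance reaches zero during payment 11.

11 payments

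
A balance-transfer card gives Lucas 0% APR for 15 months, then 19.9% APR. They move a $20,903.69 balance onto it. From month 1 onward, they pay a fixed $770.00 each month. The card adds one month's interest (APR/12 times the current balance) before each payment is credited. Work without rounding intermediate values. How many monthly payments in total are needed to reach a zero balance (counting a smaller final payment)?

Promo months 1–15 at r₀ = 0%/12 = 0; months 16+ at r₁ = 19.9%/12 = 0.0165833.
After month 15 (no interest yet): B = $20,903.69 − 15·$770.00 = $9,353.69.
Then at r₁ with $770.00/mo: n₂ = −ln(1 − r₁·B/P)/ln(1+r₁) ≈ 13.68 → 14 more payments.

29 months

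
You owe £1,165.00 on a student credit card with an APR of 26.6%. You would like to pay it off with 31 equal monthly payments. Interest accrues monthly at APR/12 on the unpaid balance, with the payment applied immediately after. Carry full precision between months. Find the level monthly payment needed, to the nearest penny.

Monthly rate r = 26.6%/12 = 2.21667% = 0.0221667.
Level-payment amortization: P = B₀·r / (1 − (1+r)^(−n)) = 1165.00·0.0221667 / (1 − 1.02217^(−31)).
Denominator 1 − (1+r)^(−31) = 0.493211377.
P = 25.8242 / 0.493211377 ≈ 52.36.

£52.36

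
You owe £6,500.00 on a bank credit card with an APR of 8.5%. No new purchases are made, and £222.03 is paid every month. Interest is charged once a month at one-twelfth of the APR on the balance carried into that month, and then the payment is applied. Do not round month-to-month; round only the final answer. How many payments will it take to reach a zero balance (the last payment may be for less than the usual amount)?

Monthly rate r = 8.5%/12 = 0.708333% = 0.00708333.
Recurrence: B ← B·(1+r) − £222.03.
Month 1: interest £46.04; balance after payment £6,324.01.
Month 2: interest £44.80; balance after payment £6,146.78.
Closed form: n = −ln(1 − rB₀/P)/ln(1+r) = −ln(0.79263)/ln(1.00708) ≈ 32.925, so the balance reaches zero during payment 33.

33 payments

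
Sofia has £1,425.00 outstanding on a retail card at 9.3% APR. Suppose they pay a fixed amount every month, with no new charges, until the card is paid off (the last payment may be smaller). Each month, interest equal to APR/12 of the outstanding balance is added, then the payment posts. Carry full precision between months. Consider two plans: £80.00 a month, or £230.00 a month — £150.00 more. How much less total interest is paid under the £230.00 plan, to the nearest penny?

£73.25

Monthly rate r = 9.3%/12 = 0.775% = 0.00775.
At £80.00/mo: n = ⌈−ln(1 − rB₀/P)/ln(1+r)⌉ = 20 payments (last £19.46); total interest = total paid − £1,425.00 = £114.46.
At £230.00/mo: 7 payments (last £86.21); total interest £41.21.
Interest saved = £114.46 − £41.21 = £73.25.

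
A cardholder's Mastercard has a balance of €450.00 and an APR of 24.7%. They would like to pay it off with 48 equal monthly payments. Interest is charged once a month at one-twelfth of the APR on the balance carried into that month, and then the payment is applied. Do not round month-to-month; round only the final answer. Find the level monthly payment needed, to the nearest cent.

€14.85

Monthly rate r = 24.7%/12 = 2.05833% = 0.0205833.
Level-payment amortization: P = B₀·r / (1 − (1+r)^(−n)) = 450.00·0.0205833 / (1 − 1.02058^(−48)).
Denominator 1 − (1+r)^(−48) = 0.623925961.
P = 9.2625 / 0.623925961 ≈ 14.85.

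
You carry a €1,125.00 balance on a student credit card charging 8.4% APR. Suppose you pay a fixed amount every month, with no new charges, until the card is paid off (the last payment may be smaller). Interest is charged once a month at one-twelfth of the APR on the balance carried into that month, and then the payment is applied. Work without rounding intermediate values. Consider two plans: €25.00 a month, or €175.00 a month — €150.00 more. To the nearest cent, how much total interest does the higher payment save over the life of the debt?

€200.67

Monthly rate r = 8.4%/12 = 0.7% = 0.007.
At €25.00/mo: n = ⌈−ln(1 − rB₀/P)/ln(1+r)⌉ = 55 payments (last €5.94); total interest = total paid − €1,125.00 = €230.94.
At €175.00/mo: 7 payments (last €105.27); total interest €30.27.
Interest saved = €230.94 − €30.27 = €200.67.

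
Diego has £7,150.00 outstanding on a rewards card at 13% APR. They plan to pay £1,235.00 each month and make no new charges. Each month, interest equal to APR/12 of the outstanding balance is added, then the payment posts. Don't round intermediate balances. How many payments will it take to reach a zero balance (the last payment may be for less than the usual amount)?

Monthly rate r = 13%/12 = 1.08333% = 0.0108333.
Recurrence: B ← B·(1+r) − £1,235.00.
Month 1: interest £77.46; balance after payment £5,992.46.
Month 2: interest £64.92; balance after payment £4,822.38.
Closed form: n = −ln(1 − rB₀/P)/ln(1+r) = −ln(0.93728)/ln(1.01083) ≈ 6.011, so the balance reaches zero during payment 7.

7 payments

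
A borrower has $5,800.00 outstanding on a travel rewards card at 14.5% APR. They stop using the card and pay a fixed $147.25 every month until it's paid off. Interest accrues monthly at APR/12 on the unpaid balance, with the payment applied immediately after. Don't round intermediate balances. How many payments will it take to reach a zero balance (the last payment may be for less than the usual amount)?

54 payments

Monthly rate r = 14.5%/12 = 1.20833% = 0.0120833.
Recurrence: B ← B·(1+r) − $147.25.
Month 1: interest $70.08; balance after payment $5,722.83.
Month 2: interest $69.15; balance after payment $5,644.73.
Closed form: n = −ln(1 − rB₀/P)/ln(1+r) = −ln(0.52405)/ln(1.01208) ≈ 53.798, so the balance reaches zero during payment 54.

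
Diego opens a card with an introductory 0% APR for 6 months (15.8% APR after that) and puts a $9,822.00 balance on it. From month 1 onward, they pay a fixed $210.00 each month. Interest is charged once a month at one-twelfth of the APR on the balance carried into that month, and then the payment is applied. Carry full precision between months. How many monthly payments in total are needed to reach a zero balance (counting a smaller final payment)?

65 months

Promo months 1–6 at r₀ = 0%/12 = 0; months 7+ at r₁ = 15.8%/12 = 0.0131667.
After month 6 (no interest yet): B = $9,822.00 − 6·$210.00 = $8,562.00.
Then at r₁ with $210.00/mo: n₂ = −ln(1 − r₁·B/P)/ln(1+r₁) ≈ 58.84 → 59 more payments.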